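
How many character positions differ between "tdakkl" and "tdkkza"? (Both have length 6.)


String 1: 'tdakkl'
String 2: 'tdkkza'
Compare each position: pos 0: 't'=='t', pos 1: 'd'=='d', pos 2: 'a'!='k', pos 3: 'k'=='k', pos 4: 'k'!='z', pos 5: 'l'!='a'
Differing positions: 3
Hamming distance: 3


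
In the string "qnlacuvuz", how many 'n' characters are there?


Input string: 'qnlacuvuz'
Target character: 'n'
Scan each position: s[1]='n'
Matches found at indices: 1
Total: 1


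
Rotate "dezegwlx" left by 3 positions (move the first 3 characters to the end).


Input: 'dezegwlx', shift = 3
Operation: split at index 3 and swap parts
Front part s[0:3] = 'dez'
Back part s[3:] = 'egwlx'
Rotated = back + front = 'egwlx' + 'dez'
Result: egwlxdez


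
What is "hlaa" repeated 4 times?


Input string: 'hlaa'
Operation: repeat 4 times
Concatenation: 'hlaa' + 'hlaa' + 'hlaa' + 'hlaa'
Result: hlaahlaahlaahlaa


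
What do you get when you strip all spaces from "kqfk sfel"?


Input string: 'kqfk sfel'
Operation: remove all spaces
Words: 'kqfk', 'sfel'
Join without spaces: kqfksfel


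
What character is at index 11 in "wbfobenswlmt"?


Input string: 'wbfobenswlmt'
Operation: get character at index 11
Index mapping: s[0]='w', s[1]='b', s[2]='f', s[3]='o', s[4]='b', s[5]='e', s[6]='n', s[7]='s', s[8]='w', s[9]='l', s[10]='m', s[11]='t'
Result: 't'


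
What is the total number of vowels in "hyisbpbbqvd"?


Input string: 'hyisbpbbqvd'
Operation: count vowels (a, e, i, o, u)
Scan: s[0]='h', s[1]='y', s[2]='i' (vowel), s[3]='s', s[4]='b', s[5]='p', s[6]='b', s[7]='b', s[8]='q', s[9]='v', s[10]='d'
Vowels found: 1
Result: 1


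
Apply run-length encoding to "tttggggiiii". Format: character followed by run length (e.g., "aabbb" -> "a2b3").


Input: 'tttggggiiii'
Operation: identify consecutive runs
Runs: 'ttt' -> t3, 'gggg' -> g4, 'iiii' -> i4
Encoded: t3g4i4


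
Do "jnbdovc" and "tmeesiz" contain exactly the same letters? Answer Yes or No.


String 1: 'jnbdovc' -> sorted: 'bcdjnov'
String 2: 'tmeesiz' -> sorted: 'eeimstz'
Compare sorted forms: 'bcdjnov' != 'eeimstz'
Anagram: No


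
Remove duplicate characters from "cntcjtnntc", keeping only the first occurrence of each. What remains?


Input: 'cntcjtnntc'
Operation: keep first occurrence of each character
Scan: s[0]='c' new -> keep; s[1]='n' new -> keep; s[2]='t' new -> keep; s[3]='c' seen -> skip; s[4]='j' new -> keep; s[5]='t' seen -> skip; s[6]='n' seen -> skip; s[7]='n' seen -> skip; s[8]='t' seen -> skip; s[9]='c' seen -> skip
Result: cntj


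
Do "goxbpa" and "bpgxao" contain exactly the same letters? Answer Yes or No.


String 1: 'goxbpa' -> sorted: 'abgopx'
String 2: 'bpgxao' -> sorted: 'abgopx'
Compare sorted forms: 'abgopx' == 'abgopx'
Anagram: Yes


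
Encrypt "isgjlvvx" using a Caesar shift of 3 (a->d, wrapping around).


Input: 'isgjlvvx', shift = 3
Operation: for each letter, (position + 3) mod 26
Mapping: 'i'(8+3=11)->'l', 's'(18+3=21)->'v', 'g'(6+3=9)->'j', 'j'(9+3=12)->'m', 'l'(11+3=14)->'o', 'v'(21+3=24)->'y', 'v'(21+3=24)->'y', 'x'(23+3=26, 26 mod 26=0)->'a'
Result: lvjmoyya


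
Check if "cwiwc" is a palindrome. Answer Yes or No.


Input string: 'cwiwc'
Reversed: 'cwiwc'
Compare pairs: s[0]='c' vs s[4]='c' (match), s[1]='w' vs s[3]='w' (match)
Palindrome: Yes


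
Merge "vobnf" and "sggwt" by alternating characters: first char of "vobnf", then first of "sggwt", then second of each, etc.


String 1: 'vobnf'
String 2: 'sggwt'
Operation: alternate characters
Pairs: 'v'+'s', 'o'+'g', 'b'+'g', 'n'+'w', 'f'+'t'
Result: vsogbgnwft


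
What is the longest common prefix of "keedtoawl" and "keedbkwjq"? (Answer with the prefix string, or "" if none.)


String 1: 'keedtoawl'
String 2: 'keedbkwjq'
Compare position by position:
pos 0: 'k' vs 'k' match
pos 1: 'e' vs 'e' match
pos 2: 'e' vs 'e' match
pos 3: 'd' vs 'd' match
pos 4: 't' vs 'b' differ -> stop
Longest common prefix: "keed" (length 4)


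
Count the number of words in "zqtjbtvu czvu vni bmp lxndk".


Input string: 'zqtjbtvu czvu vni bmp lxndk'
Operation: split by spaces
Words found: 'zqtjbtvu', 'czvu', 'vni', 'bmp', 'lxndk'
Word count: 5


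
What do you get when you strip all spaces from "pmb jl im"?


Input string: 'pmb jl im'
Operation: remove all spaces
Words: 'pmb', 'jl', 'im'
Join without spaces: pmbjlim


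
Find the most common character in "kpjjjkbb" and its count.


Input: 'kpjjjkbb'
Operation: tally each character
Counts: 'b':2, 'j':3, 'k':2, 'p':1
Maximum: 'j' appears 3 times


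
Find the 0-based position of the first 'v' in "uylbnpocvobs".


Input string: 'uylbnpocvobs'
Target: 'v'
Scanning left to right: s[0]='u', s[1]='y', s[2]='l', s[3]='b', s[4]='n', s[5]='p', s[6]='o', s[7]='c', s[8]='v'
First match at index: 8


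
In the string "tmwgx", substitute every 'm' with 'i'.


Input string: 'tmwgx'
Operation: replace 'm' with 'i'
Positions of 'm': 1
After replacement: tiwgx


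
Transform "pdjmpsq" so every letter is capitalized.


Input string: 'pdjmpsq'
Operation: convert each letter to uppercase
Mapping: 'p'->'P', 'd'->'D', 'j'->'J', 'm'->'M', 'p'->'P', 's'->'S', 'q'->'Q'
Result: PDJMPSQ


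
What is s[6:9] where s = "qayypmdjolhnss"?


Input string: 'qayypmdjolhnss'
Operation: slice [6:9]
Extract characters: s[6]='d', s[7]='j', s[8]='o'
Result: djo


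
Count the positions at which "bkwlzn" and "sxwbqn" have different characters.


String 1: 'bkwlzn'
String 2: 'sxwbqn'
Compare each position: pos 0: 'b'!='s', pos 1: 'k'!='x', pos 2: 'w'=='w', pos 3: 'l'!='b', pos 4: 'z'!='q', pos 5: 'n'=='n'
Differing positions: 4
Hamming distance: 4


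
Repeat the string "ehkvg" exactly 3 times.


Input string: 'ehkvg'
Operation: repeat 3 times
Concatenation: 'ehkvg' + 'ehkvg' + 'ehkvg'
Result: ehkvgehkvgehkvg


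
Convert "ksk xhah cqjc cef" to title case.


Input string: 'ksk xhah cqjc cef'
Operation: capitalize first letter of each word
Word transformations: 'ksk'->'Ksk', 'xhah'->'Xhah', 'cqjc'->'Cqjc', 'cef'->'Cef'
Result: Ksk Xhah Cqjc Cef


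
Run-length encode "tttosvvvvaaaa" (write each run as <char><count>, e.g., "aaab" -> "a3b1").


Input: 'tttosvvvvaaaa'
Operation: identify consecutive runs
Runs: 'ttt' -> t3, 'o' -> o1, 's' -> s1, 'vvvv' -> v4, 'aaaa' -> a4
Encoded: t3o1s1v4a4


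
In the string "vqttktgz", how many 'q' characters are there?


Input string: 'vqttktgz'
Target character: 'q'
Scan each position: s[1]='q'
Matches found at indices: 1
Total: 1


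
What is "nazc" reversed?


Input string: 'nazc'
Operation: reverse character order
Original order: 'n' -> 'a' -> 'z' -> 'c'
Reversed order: 'c' -> 'z' -> 'a' -> 'n'
Result: czan


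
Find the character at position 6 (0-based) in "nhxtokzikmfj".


Input string: 'nhxtokzikmfj'
Operation: get character at index 6
Index mapping: s[0]='n', s[1]='h', s[2]='x', s[3]='t', s[4]='o', s[5]='k', s[6]='z'
Result: 'z'


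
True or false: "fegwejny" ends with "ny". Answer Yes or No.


Input string: 'fegwejny'
Suffix to check: 'ny'
Last 2 characters of input: 'ny'
Match: True
Result: Yes


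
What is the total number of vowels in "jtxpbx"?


Input string: 'jtxpbx'
Operation: count vowels (a, e, i, o, u)
Scan: s[0]='j', s[1]='t', s[2]='x', s[3]='p', s[4]='b', s[5]='x'
Vowels found: 0
Result: 0


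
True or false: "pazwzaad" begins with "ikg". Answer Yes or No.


Input string: 'pazwzaad'
Prefix to check: 'ikg'
First 3 characters of input: 'paz'
Match: False
Result: No


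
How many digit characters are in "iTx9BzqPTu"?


Input string: 'iTx9BzqPTu'
Operation: count digit characters (0-9)
Scan: 'i', 'T', 'x', '9'(digit), 'B', 'z', 'q', 'P', 'T', 'u'
Digits found: 1
Result: 1


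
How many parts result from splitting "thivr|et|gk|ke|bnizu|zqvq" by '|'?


Input string: 'thivr|et|gk|ke|bnizu|zqvq'
Delimiter: '|'
Split result: 'thivr', 'et', 'gk', 'ke', 'bnizu', 'zqvq'
Number of parts: 6


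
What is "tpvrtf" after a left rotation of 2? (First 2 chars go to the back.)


Input: 'tpvrtf', shift = 2
Operation: split at index 2 and swap parts
Front part s[0:2] = 'tp'
Back part s[2:] = 'vrtf'
Rotated = back + front = 'vrtf' + 'tp'
Result: vrtftp


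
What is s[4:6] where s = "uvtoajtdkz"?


Input string: 'uvtoajtdkz'
Operation: slice [4:6]
Extract characters: s[4]='a', s[5]='j'
Result: aj


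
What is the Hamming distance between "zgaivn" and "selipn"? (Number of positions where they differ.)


String 1: 'zgaivn'
String 2: 'selipn'
Compare each position: pos 0: 'z'!='s', pos 1: 'g'!='e', pos 2: 'a'!='l', pos 3: 'i'=='i', pos 4: 'v'!='p', pos 5: 'n'=='n'
Differing positions: 4
Hamming distance: 4


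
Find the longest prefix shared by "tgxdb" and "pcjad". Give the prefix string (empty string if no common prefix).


String 1: 'tgxdb'
String 2: 'pcjad'
Compare position by position:
pos 0: 't' vs 'p' differ -> stop
Longest common prefix: "" (length 0)


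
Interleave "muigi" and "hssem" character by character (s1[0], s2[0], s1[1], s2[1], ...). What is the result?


String 1: 'muigi'
String 2: 'hssem'
Operation: alternate characters
Pairs: 'm'+'h', 'u'+'s', 'i'+'s', 'g'+'e', 'i'+'m'
Result: mhusisgeim


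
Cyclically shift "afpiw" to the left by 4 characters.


Input: 'afpiw', shift = 4
Operation: split at index 4 and swap parts
Front part s[0:4] = 'afpi'
Back part s[4:] = 'w'
Rotated = back + front = 'w' + 'afpi'
Result: wafpi


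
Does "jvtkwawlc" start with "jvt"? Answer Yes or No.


Input string: 'jvtkwawlc'
Prefix to check: 'jvt'
First 3 characters of input: 'jvt'
Match: True
Result: Yes


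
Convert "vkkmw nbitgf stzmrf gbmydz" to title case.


Input string: 'vkkmw nbitgf stzmrf gbmydz'
Operation: capitalize first letter of each word
Word transformations: 'vkkmw'->'Vkkmw', 'nbitgf'->'Nbitgf', 'stzmrf'->'Stzmrf', 'gbmydz'->'Gbmydz'
Result: Vkkmw Nbitgf Stzmrf Gbmydz


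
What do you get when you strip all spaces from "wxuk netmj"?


Input string: 'wxuk netmj'
Operation: remove all spaces
Words: 'wxuk', 'netmj'
Join without spaces: wxuknetmj


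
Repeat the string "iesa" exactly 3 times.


Input string: 'iesa'
Operation: repeat 3 times
Concatenation: 'iesa' + 'iesa' + 'iesa'
Result: iesaiesaiesa


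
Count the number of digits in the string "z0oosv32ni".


Input string: 'z0oosv32ni'
Operation: count digit characters (0-9)
Scan: 'z', '0'(digit), 'o', 'o', 's', 'v', '3'(digit), '2'(digit), 'n', 'i'
Digits found: 3
Result: 3


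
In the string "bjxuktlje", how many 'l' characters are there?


Input string: 'bjxuktlje'
Target character: 'l'
Scan each position: s[6]='l'
Matches found at indices: 6
Total: 1


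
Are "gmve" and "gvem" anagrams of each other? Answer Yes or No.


String 1: 'gmve' -> sorted: 'egmv'
String 2: 'gvem' -> sorted: 'egmv'
Compare sorted forms: 'egmv' == 'egmv'
Anagram: Yes


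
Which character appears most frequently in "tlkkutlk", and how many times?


Input: 'tlkkutlk'
Operation: tally each character
Counts: 'k':3, 'l':2, 't':2, 'u':1
Maximum: 'k' appears 3 times


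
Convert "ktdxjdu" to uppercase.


Input string: 'ktdxjdu'
Operation: convert each letter to uppercase
Mapping: 'k'->'K', 't'->'T', 'd'->'D', 'x'->'X', 'j'->'J', 'd'->'D', 'u'->'U'
Result: KTDXJDU


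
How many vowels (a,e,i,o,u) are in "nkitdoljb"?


Input string: 'nkitdoljb'
Operation: count vowels (a, e, i, o, u)
Scan: s[0]='n', s[1]='k', s[2]='i' (vowel), s[3]='t', s[4]='d', s[5]='o' (vowel), s[6]='l', s[7]='j', s[8]='b'
Vowels found: 2
Result: 2


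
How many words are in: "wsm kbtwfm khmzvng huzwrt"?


Input string: 'wsm kbtwfm khmzvng huzwrt'
Operation: split by spaces
Words found: 'wsm', 'kbtwfm', 'khmzvng', 'huzwrt'
Word count: 4


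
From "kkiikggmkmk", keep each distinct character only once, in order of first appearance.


Input: 'kkiikggmkmk'
Operation: keep first occurrence of each character
Scan: s[0]='k' new -> keep; s[1]='k' seen -> skip; s[2]='i' new -> keep; s[3]='i' seen -> skip; s[4]='k' seen -> skip; s[5]='g' new -> keep; s[6]='g' seen -> skip; s[7]='m' new -> keep; s[8]='k' seen -> skip; s[9]='m' seen -> skip; s[10]='k' seen -> skip
Result: kigm


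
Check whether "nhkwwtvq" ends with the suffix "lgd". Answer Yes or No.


Input string: 'nhkwwtvq'
Suffix to check: 'lgd'
Last 3 characters of input: 'tvq'
Match: False
Result: No


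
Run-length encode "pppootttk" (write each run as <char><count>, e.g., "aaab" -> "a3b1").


Input: 'pppootttk'
Operation: identify consecutive runs
Runs: 'ppp' -> p3, 'oo' -> o2, 'ttt' -> t3, 'k' -> k1
Encoded: p3o2t3k1


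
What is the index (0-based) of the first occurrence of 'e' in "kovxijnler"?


Input string: 'kovxijnler'
Target: 'e'
Scanning left to right: s[0]='k', s[1]='o', s[2]='v', s[3]='x', s[4]='i', s[5]='j', s[6]='n', s[7]='l', s[8]='e'
First match at index: 8


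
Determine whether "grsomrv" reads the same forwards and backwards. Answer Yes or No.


Input string: 'grsomrv'
Reversed: 'vrmosrg'
Compare pairs: s[0]='g' vs s[6]='v' (mismatch), s[1]='r' vs s[5]='r' (match), s[2]='s' vs s[4]='m' (mismatch)
Palindrome: No


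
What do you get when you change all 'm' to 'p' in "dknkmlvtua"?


Input string: 'dknkmlvtua'
Operation: replace 'm' with 'p'
Positions of 'm': 4
After replacement: dknkplvtua


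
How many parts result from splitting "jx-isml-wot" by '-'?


Input string: 'jx-isml-wot'
Delimiter: '-'
Split result: 'jx', 'isml', 'wot'
Number of parts: 3


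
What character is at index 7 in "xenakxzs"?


Input string: 'xenakxzs'
Operation: get character at index 7
Index mapping: s[0]='x', s[1]='e', s[2]='n', s[3]='a', s[4]='k', s[5]='x', s[6]='z', s[7]='s'
Result: 's'


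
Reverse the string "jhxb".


Input string: 'jhxb'
Operation: reverse character order
Original order: 'j' -> 'h' -> 'x' -> 'b'
Reversed order: 'b' -> 'x' -> 'h' -> 'j'
Result: bxhj


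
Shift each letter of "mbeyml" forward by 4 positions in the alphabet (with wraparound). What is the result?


Input: 'mbeyml', shift = 4
Operation: for each letter, (position + 4) mod 26
Mapping: 'm'(12+4=16)->'q', 'b'(1+4=5)->'f', 'e'(4+4=8)->'i', 'y'(24+4=28, 28 mod 26=2)->'c', 'm'(12+4=16)->'q', 'l'(11+4=15)->'p'
Result: qficqp


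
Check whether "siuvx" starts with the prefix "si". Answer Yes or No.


Input string: 'siuvx'
Prefix to check: 'si'
First 2 characters of input: 'si'
Match: True
Result: Yes


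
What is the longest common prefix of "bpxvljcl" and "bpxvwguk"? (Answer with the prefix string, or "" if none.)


String 1: 'bpxvljcl'
String 2: 'bpxvwguk'
Compare position by position:
pos 0: 'b' vs 'b' match
pos 1: 'p' vs 'p' match
pos 2: 'x' vs 'x' match
pos 3: 'v' vs 'v' match
pos 4: 'l' vs 'w' differ -> stop
Longest common prefix: "bpxv" (length 4)


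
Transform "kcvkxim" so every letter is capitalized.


Input string: 'kcvkxim'
Operation: convert each letter to uppercase
Mapping: 'k'->'K', 'c'->'C', 'v'->'V', 'k'->'K', 'x'->'X', 'i'->'I', 'm'->'M'
Result: KCVKXIM


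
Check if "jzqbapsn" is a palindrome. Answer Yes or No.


Input string: 'jzqbapsn'
Reversed: 'nspabqzj'
Compare pairs: s[0]='j' vs s[7]='n' (mismatch), s[1]='z' vs s[6]='s' (mismatch), s[2]='q' vs s[5]='p' (mismatch), s[3]='b' vs s[4]='a' (mismatch)
Palindrome: No


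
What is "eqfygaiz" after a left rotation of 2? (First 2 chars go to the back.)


Input: 'eqfygaiz', shift = 2
Operation: split at index 2 and swap parts
Front part s[0:2] = 'eq'
Back part s[2:] = 'fygaiz'
Rotated = back + front = 'fygaiz' + 'eq'
Result: fygaizeq


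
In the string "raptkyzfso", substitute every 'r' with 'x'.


Input string: 'raptkyzfso'
Operation: replace 'r' with 'x'
Positions of 'r': 0
After replacement: xaptkyzfso


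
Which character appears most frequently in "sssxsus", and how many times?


Input: 'sssxsus'
Operation: tally each character
Counts: 's':5, 'u':1, 'x':1
Maximum: 's' appears 5 times


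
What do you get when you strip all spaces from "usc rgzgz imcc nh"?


Input string: 'usc rgzgz imcc nh'
Operation: remove all spaces
Words: 'usc', 'rgzgz', 'imcc', 'nh'
Join without spaces: uscrgzgzimccnh


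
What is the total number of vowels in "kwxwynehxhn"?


Input string: 'kwxwynehxhn'
Operation: count vowels (a, e, i, o, u)
Scan: s[0]='k', s[1]='w', s[2]='x', s[3]='w', s[4]='y', s[5]='n', s[6]='e' (vowel), s[7]='h', s[8]='x', s[9]='h', s[10]='n'
Vowels found: 1
Result: 1


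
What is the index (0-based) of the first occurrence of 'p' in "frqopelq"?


Input string: 'frqopelq'
Target: 'p'
Scanning left to right: s[0]='f', s[1]='r', s[2]='q', s[3]='o', s[4]='p'
First match at index: 4


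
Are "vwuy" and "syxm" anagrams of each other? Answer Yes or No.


String 1: 'vwuy' -> sorted: 'uvwy'
String 2: 'syxm' -> sorted: 'msxy'
Compare sorted forms: 'uvwy' != 'msxy'
Anagram: No


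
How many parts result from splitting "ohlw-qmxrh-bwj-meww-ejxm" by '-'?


Input string: 'ohlw-qmxrh-bwj-meww-ejxm'
Delimiter: '-'
Split result: 'ohlw', 'qmxrh', 'bwj', 'meww', 'ejxm'
Number of parts: 5


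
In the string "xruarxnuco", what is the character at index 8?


Input string: 'xruarxnuco'
Operation: get character at index 8
Index mapping: s[0]='x', s[1]='r', s[2]='u', s[3]='a', s[4]='r', s[5]='x', s[6]='n', s[7]='u', s[8]='c'
Result: 'c'


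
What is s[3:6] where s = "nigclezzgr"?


Input string: 'nigclezzgr'
Operation: slice [3:6]
Extract characters: s[3]='c', s[4]='l', s[5]='e'
Result: cle


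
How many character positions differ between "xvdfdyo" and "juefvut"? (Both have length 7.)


String 1: 'xvdfdyo'
String 2: 'juefvut'
Compare each position: pos 0: 'x'!='j', pos 1: 'v'!='u', pos 2: 'd'!='e', pos 3: 'f'=='f', pos 4: 'd'!='v', pos 5: 'y'!='u', pos 6: 'o'!='t'
Differing positions: 6
Hamming distance: 6


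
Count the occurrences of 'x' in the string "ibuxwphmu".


Input string: 'ibuxwphmu'
Target character: 'x'
Scan each position: s[3]='x'
Matches found at indices: 3
Total: 1


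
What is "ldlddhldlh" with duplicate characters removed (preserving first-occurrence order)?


Input: 'ldlddhldlh'
Operation: keep first occurrence of each character
Scan: s[0]='l' new -> keep; s[1]='d' new -> keep; s[2]='l' seen -> skip; s[3]='d' seen -> skip; s[4]='d' seen -> skip; s[5]='h' new -> keep; s[6]='l' seen -> skip; s[7]='d' seen -> skip; s[8]='l' seen -> skip; s[9]='h' seen -> skip
Result: ldh


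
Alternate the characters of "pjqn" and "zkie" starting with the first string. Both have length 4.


String 1: 'pjqn'
String 2: 'zkie'
Operation: alternate characters
Pairs: 'p'+'z', 'j'+'k', 'q'+'i', 'n'+'e'
Result: pzjkqine


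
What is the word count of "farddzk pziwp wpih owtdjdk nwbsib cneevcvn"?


Input string: 'farddzk pziwp wpih owtdjdk nwbsib cneevcvn'
Operation: split by spaces
Words found: 'farddzk', 'pziwp', 'wpih', 'owtdjdk', 'nwbsib', 'cneevcvn'
Word count: 6


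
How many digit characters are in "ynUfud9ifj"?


Input string: 'ynUfud9ifj'
Operation: count digit characters (0-9)
Scan: 'y', 'n', 'U', 'f', 'u', 'd', '9'(digit), 'i', 'f', 'j'
Digits found: 1
Result: 1


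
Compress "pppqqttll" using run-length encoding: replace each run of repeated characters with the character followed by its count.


Input: 'pppqqttll'
Operation: identify consecutive runs
Runs: 'ppp' -> p3, 'qq' -> q2, 'tt' -> t2, 'll' -> l2
Encoded: p3q2t2l2


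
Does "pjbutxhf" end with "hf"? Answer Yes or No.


Input string: 'pjbutxhf'
Suffix to check: 'hf'
Last 2 characters of input: 'hf'
Match: True
Result: Yes


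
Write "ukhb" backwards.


Input string: 'ukhb'
Operation: reverse character order
Original order: 'u' -> 'k' -> 'h' -> 'b'
Reversed order: 'b' -> 'h' -> 'k' -> 'u'
Result: bhku


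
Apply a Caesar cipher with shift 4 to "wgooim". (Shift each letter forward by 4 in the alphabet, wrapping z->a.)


Input: 'wgooim', shift = 4
Operation: for each letter, (position + 4) mod 26
Mapping: 'w'(22+4=26, 26 mod 26=0)->'a', 'g'(6+4=10)->'k', 'o'(14+4=18)->'s', 'o'(14+4=18)->'s', 'i'(8+4=12)->'m', 'm'(12+4=16)->'q'
Result: akssmq


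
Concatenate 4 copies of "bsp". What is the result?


Input string: 'bsp'
Operation: repeat 4 times
Concatenation: 'bsp' + 'bsp' + 'bsp' + 'bsp'
Result: bspbspbspbsp


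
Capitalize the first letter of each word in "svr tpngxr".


Input string: 'svr tpngxr'
Operation: capitalize first letter of each word
Word transformations: 'svr'->'Svr', 'tpngxr'->'Tpngxr'
Result: Svr Tpngxr


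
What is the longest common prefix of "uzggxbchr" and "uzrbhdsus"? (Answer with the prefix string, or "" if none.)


String 1: 'uzggxbchr'
String 2: 'uzrbhdsus'
Compare position by position:
pos 0: 'u' vs 'u' match
pos 1: 'z' vs 'z' match
pos 2: 'g' vs 'r' differ -> stop
Longest common prefix: "uz" (length 2)


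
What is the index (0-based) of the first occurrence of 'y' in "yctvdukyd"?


Input string: 'yctvdukyd'
Target: 'y'
Scanning left to right: s[0]='y'
First match at index: 0


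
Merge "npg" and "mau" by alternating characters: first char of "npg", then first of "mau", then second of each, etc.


String 1: 'npg'
String 2: 'mau'
Operation: alternate characters
Pairs: 'n'+'m', 'p'+'a', 'g'+'u'
Result: nmpagu


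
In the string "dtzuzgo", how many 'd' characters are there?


Input string: 'dtzuzgo'
Target character: 'd'
Scan each position: s[0]='d'
Matches found at indices: 0
Total: 1


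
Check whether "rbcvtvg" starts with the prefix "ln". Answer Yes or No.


Input string: 'rbcvtvg'
Prefix to check: 'ln'
First 2 characters of input: 'rb'
Match: False
Result: No


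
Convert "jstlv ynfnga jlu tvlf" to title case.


Input string: 'jstlv ynfnga jlu tvlf'
Operation: capitalize first letter of each word
Word transformations: 'jstlv'->'Jstlv', 'ynfnga'->'Ynfnga', 'jlu'->'Jlu', 'tvlf'->'Tvlf'
Result: Jstlv Ynfnga Jlu Tvlf


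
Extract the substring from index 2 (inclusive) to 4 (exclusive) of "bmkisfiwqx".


Input string: 'bmkisfiwqx'
Operation: slice [2:4]
Extract characters: s[2]='k', s[3]='i'
Result: ki


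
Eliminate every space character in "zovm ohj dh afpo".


Input string: 'zovm ohj dh afpo'
Operation: remove all spaces
Words: 'zovm', 'ohj', 'dh', 'afpo'
Join without spaces: zovmohjdhafpo


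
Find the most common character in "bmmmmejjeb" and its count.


Input: 'bmmmmejjeb'
Operation: tally each character
Counts: 'b':2, 'e':2, 'j':2, 'm':4
Maximum: 'm' appears 4 times


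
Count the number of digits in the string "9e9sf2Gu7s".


Input string: '9e9sf2Gu7s'
Operation: count digit characters (0-9)
Scan: '9'(digit), 'e', '9'(digit), 's', 'f', '2'(digit), 'G', 'u', '7'(digit), 's'
Digits found: 4
Result: 4


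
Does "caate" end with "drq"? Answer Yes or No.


Input string: 'caate'
Suffix to check: 'drq'
Last 3 characters of input: 'ate'
Match: False
Result: No


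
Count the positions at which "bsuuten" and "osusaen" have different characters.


String 1: 'bsuuten'
String 2: 'osusaen'
Compare each position: pos 0: 'b'!='o', pos 1: 's'=='s', pos 2: 'u'=='u', pos 3: 'u'!='s', pos 4: 't'!='a', pos 5: 'e'=='e', pos 6: 'n'=='n'
Differing positions: 3
Hamming distance: 3


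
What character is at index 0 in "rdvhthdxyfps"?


Input string: 'rdvhthdxyfps'
Operation: get character at index 0
Index mapping: s[0]='r'
Result: 'r'


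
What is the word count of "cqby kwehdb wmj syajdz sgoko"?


Input string: 'cqby kwehdb wmj syajdz sgoko'
Operation: split by spaces
Words found: 'cqby', 'kwehdb', 'wmj', 'syajdz', 'sgoko'
Word count: 5


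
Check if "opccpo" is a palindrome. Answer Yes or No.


Input string: 'opccpo'
Reversed: 'opccpo'
Compare pairs: s[0]='o' vs s[5]='o' (match), s[1]='p' vs s[4]='p' (match), s[2]='c' vs s[3]='c' (match)
Palindrome: Yes


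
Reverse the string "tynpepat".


Input string: 'tynpepat'
Operation: reverse character order
Original order: 't' -> 'y' -> 'n' -> 'p' -> 'e' -> 'p' -> 'a' -> 't'
Reversed order: 't' -> 'a' -> 'p' -> 'e' -> 'p' -> 'n' -> 'y' -> 't'
Result: tapepnyt


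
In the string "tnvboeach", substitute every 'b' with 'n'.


Input string: 'tnvboeach'
Operation: replace 'b' with 'n'
Positions of 'b': 3
After replacement: tnvnoeach


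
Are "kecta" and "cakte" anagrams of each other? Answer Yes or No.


String 1: 'kecta' -> sorted: 'acekt'
String 2: 'cakte' -> sorted: 'acekt'
Compare sorted forms: 'acekt' == 'acekt'
Anagram: Yes


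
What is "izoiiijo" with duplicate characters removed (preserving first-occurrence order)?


Input: 'izoiiijo'
Operation: keep first occurrence of each character
Scan: s[0]='i' new -> keep; s[1]='z' new -> keep; s[2]='o' new -> keep; s[3]='i' seen -> skip; s[4]='i' seen -> skip; s[5]='i' seen -> skip; s[6]='j' new -> keep; s[7]='o' seen -> skip
Result: izoj


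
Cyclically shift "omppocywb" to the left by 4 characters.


Input: 'omppocywb', shift = 4
Operation: split at index 4 and swap parts
Front part s[0:4] = 'ompp'
Back part s[4:] = 'ocywb'
Rotated = back + front = 'ocywb' + 'ompp'
Result: ocywbompp


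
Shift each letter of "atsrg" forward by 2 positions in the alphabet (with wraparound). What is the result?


Input: 'atsrg', shift = 2
Operation: for each letter, (position + 2) mod 26
Mapping: 'a'(0+2=2)->'c', 't'(19+2=21)->'v', 's'(18+2=20)->'u', 'r'(17+2=19)->'t', 'g'(6+2=8)->'i'
Result: cvuti


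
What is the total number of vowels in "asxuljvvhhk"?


Input string: 'asxuljvvhhk'
Operation: count vowels (a, e, i, o, u)
Scan: s[0]='a' (vowel), s[1]='s', s[2]='x', s[3]='u' (vowel), s[4]='l', s[5]='j', s[6]='v', s[7]='v', s[8]='h', s[9]='h', s[10]='k'
Vowels found: 2
Result: 2


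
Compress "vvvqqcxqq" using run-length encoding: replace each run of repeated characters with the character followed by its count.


Input: 'vvvqqcxqq'
Operation: identify consecutive runs
Runs: 'vvv' -> v3, 'qq' -> q2, 'c' -> c1, 'x' -> x1, 'qq' -> q2
Encoded: v3q2c1x1q2


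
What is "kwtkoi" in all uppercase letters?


Input string: 'kwtkoi'
Operation: convert each letter to uppercase
Mapping: 'k'->'K', 'w'->'W', 't'->'T', 'k'->'K', 'o'->'O', 'i'->'I'
Result: KWTKOI


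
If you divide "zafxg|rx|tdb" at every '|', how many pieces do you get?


Input string: 'zafxg|rx|tdb'
Delimiter: '|'
Split result: 'zafxg', 'rx', 'tdb'
Number of parts: 3


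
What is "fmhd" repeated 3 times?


Input string: 'fmhd'
Operation: repeat 3 times
Concatenation: 'fmhd' + 'fmhd' + 'fmhd'
Result: fmhdfmhdfmhd


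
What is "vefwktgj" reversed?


Input string: 'vefwktgj'
Operation: reverse character order
Original order: 'v' -> 'e' -> 'f' -> 'w' -> 'k' -> 't' -> 'g' -> 'j'
Reversed order: 'j' -> 'g' -> 't' -> 'k' -> 'w' -> 'f' -> 'e' -> 'v'
Result: jgtkwfev


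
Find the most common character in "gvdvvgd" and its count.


Input: 'gvdvvgd'
Operation: tally each character
Counts: 'd':2, 'g':2, 'v':3
Maximum: 'v' appears 3 times


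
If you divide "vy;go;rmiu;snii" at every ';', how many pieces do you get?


Input string: 'vy;go;rmiu;snii'
Delimiter: ';'
Split result: 'vy', 'go', 'rmiu', 'snii'
Number of parts: 4


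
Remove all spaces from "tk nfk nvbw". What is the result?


Input string: 'tk nfk nvbw'
Operation: remove all spaces
Words: 'tk', 'nfk', 'nvbw'
Join without spaces: tknfknvbw


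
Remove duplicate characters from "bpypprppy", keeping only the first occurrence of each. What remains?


Input: 'bpypprppy'
Operation: keep first occurrence of each character
Scan: s[0]='b' new -> keep; s[1]='p' new -> keep; s[2]='y' new -> keep; s[3]='p' seen -> skip; s[4]='p' seen -> skip; s[5]='r' new -> keep; s[6]='p' seen -> skip; s[7]='p' seen -> skip; s[8]='y' seen -> skip
Result: bpyr


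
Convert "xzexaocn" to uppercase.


Input string: 'xzexaocn'
Operation: convert each letter to uppercase
Mapping: 'x'->'X', 'z'->'Z', 'e'->'E', 'x'->'X', 'a'->'A', 'o'->'O', 'c'->'C', 'n'->'N'
Result: XZEXAOCN


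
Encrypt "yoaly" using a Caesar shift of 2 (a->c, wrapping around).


Input: 'yoaly', shift = 2
Operation: for each letter, (position + 2) mod 26
Mapping: 'y'(24+2=26, 26 mod 26=0)->'a', 'o'(14+2=16)->'q', 'a'(0+2=2)->'c', 'l'(11+2=13)->'n', 'y'(24+2=26, 26 mod 26=0)->'a'
Result: aqcna


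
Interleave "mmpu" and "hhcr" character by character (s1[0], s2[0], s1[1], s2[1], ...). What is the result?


String 1: 'mmpu'
String 2: 'hhcr'
Operation: alternate characters
Pairs: 'm'+'h', 'm'+'h', 'p'+'c', 'u'+'r'
Result: mhmhpcur


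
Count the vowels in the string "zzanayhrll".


Input string: 'zzanayhrll'
Operation: count vowels (a, e, i, o, u)
Scan: s[0]='z', s[1]='z', s[2]='a' (vowel), s[3]='n', s[4]='a' (vowel), s[5]='y', s[6]='h', s[7]='r', s[8]='l', s[9]='l'
Vowels found: 2
Result: 2


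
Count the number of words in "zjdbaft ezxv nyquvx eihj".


Input string: 'zjdbaft ezxv nyquvx eihj'
Operation: split by spaces
Words found: 'zjdbaft', 'ezxv', 'nyquvx', 'eihj'
Word count: 4


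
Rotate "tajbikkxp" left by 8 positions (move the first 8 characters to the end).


Input: 'tajbikkxp', shift = 8
Operation: split at index 8 and swap parts
Front part s[0:8] = 'tajbikkx'
Back part s[8:] = 'p'
Rotated = back + front = 'p' + 'tajbikkx'
Result: ptajbikkx


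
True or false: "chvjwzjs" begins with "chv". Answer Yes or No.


Input string: 'chvjwzjs'
Prefix to check: 'chv'
First 3 characters of input: 'chv'
Match: True
Result: Yes


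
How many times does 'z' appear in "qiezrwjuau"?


Input string: 'qiezrwjuau'
Target character: 'z'
Scan each position: s[3]='z'
Matches found at indices: 3
Total: 1


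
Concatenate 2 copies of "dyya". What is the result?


Input string: 'dyya'
Operation: repeat 2 times
Concatenation: 'dyya' + 'dyya'
Result: dyyadyya


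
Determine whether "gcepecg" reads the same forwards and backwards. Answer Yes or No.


Input string: 'gcepecg'
Reversed: 'gcepecg'
Compare pairs: s[0]='g' vs s[6]='g' (match), s[1]='c' vs s[5]='c' (match), s[2]='e' vs s[4]='e' (match)
Palindrome: Yes


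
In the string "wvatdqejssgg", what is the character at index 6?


Input string: 'wvatdqejssgg'
Operation: get character at index 6
Index mapping: s[0]='w', s[1]='v', s[2]='a', s[3]='t', s[4]='d', s[5]='q', s[6]='e'
Result: 'e'


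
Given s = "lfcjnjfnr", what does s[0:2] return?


Input string: 'lfcjnjfnr'
Operation: slice [0:2]
Extract characters: s[0]='l', s[1]='f'
Result: lf


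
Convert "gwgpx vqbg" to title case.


Input string: 'gwgpx vqbg'
Operation: capitalize first letter of each word
Word transformations: 'gwgpx'->'Gwgpx', 'vqbg'->'Vqbg'
Result: Gwgpx Vqbg


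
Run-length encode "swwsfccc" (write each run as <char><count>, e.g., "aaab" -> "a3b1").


Input: 'swwsfccc'
Operation: identify consecutive runs
Runs: 's' -> s1, 'ww' -> w2, 's' -> s1, 'f' -> f1, 'ccc' -> c3
Encoded: s1w2s1f1c3


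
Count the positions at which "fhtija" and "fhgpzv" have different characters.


String 1: 'fhtija'
String 2: 'fhgpzv'
Compare each position: pos 0: 'f'=='f', pos 1: 'h'=='h', pos 2: 't'!='g', pos 3: 'i'!='p', pos 4: 'j'!='z', pos 5: 'a'!='v'
Differing positions: 4
Hamming distance: 4


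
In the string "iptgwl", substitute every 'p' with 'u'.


Input string: 'iptgwl'
Operation: replace 'p' with 'u'
Positions of 'p': 1
After replacement: iutgwl


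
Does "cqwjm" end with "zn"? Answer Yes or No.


Input string: 'cqwjm'
Suffix to check: 'zn'
Last 2 characters of input: 'jm'
Match: False
Result: No


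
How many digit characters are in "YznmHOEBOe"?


Input string: 'YznmHOEBOe'
Operation: count digit characters (0-9)
Scan: 'Y', 'z', 'n', 'm', 'H', 'O', 'E', 'B', 'O', 'e'
Digits found: 0
Result: 0


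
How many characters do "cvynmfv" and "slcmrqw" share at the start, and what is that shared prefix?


String 1: 'cvynmfv'
String 2: 'slcmrqw'
Compare position by position:
pos 0: 'c' vs 's' differ -> stop
Longest common prefix: "" (length 0)


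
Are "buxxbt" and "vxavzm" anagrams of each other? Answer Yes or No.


String 1: 'buxxbt' -> sorted: 'bbtuxx'
String 2: 'vxavzm' -> sorted: 'amvvxz'
Compare sorted forms: 'bbtuxx' != 'amvvxz'
Anagram: No


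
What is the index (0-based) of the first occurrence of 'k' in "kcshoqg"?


Input string: 'kcshoqg'
Target: 'k'
Scanning left to right: s[0]='k'
First match at index: 0


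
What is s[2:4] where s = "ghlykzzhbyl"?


Input string: 'ghlykzzhbyl'
Operation: slice [2:4]
Extract characters: s[2]='l', s[3]='y'
Result: ly


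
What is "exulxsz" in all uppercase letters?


Input string: 'exulxsz'
Operation: convert each letter to uppercase
Mapping: 'e'->'E', 'x'->'X', 'u'->'U', 'l'->'L', 'x'->'X', 's'->'S', 'z'->'Z'
Result: EXULXSZ


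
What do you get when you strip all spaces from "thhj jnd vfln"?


Input string: 'thhj jnd vfln'
Operation: remove all spaces
Words: 'thhj', 'jnd', 'vfln'
Join without spaces: thhjjndvfln


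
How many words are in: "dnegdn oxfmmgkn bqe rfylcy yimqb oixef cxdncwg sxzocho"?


Input string: 'dnegdn oxfmmgkn bqe rfylcy yimqb oixef cxdncwg sxzocho'
Operation: split by spaces
Words found: 'dnegdn', 'oxfmmgkn', 'bqe', 'rfylcy', 'yimqb', 'oixef', 'cxdncwg', 'sxzocho'
Word count: 8


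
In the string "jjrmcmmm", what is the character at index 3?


Input string: 'jjrmcmmm'
Operation: get character at index 3
Index mapping: s[0]='j', s[1]='j', s[2]='r', s[3]='m'
Result: 'm'


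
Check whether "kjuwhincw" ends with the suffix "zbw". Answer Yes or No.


Input string: 'kjuwhincw'
Suffix to check: 'zbw'
Last 3 characters of input: 'ncw'
Match: False
Result: No


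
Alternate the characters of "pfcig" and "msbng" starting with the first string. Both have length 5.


String 1: 'pfcig'
String 2: 'msbng'
Operation: alternate characters
Pairs: 'p'+'m', 'f'+'s', 'c'+'b', 'i'+'n', 'g'+'g'
Result: pmfscbingg


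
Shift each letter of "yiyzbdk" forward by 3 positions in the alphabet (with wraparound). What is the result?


Input: 'yiyzbdk', shift = 3
Operation: for each letter, (position + 3) mod 26
Mapping: 'y'(24+3=27, 27 mod 26=1)->'b', 'i'(8+3=11)->'l', 'y'(24+3=27, 27 mod 26=1)->'b', 'z'(25+3=28, 28 mod 26=2)->'c', 'b'(1+3=4)->'e', 'd'(3+3=6)->'g', 'k'(10+3=13)->'n'
Result: blbcegn


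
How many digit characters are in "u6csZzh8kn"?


Input string: 'u6csZzh8kn'
Operation: count digit characters (0-9)
Scan: 'u', '6'(digit), 'c', 's', 'Z', 'z', 'h', '8'(digit), 'k', 'n'
Digits found: 2
Result: 2


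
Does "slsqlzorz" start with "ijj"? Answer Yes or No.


Input string: 'slsqlzorz'
Prefix to check: 'ijj'
First 3 characters of input: 'sls'
Match: False
Result: No


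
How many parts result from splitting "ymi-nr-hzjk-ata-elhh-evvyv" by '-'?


Input string: 'ymi-nr-hzjk-ata-elhh-evvyv'
Delimiter: '-'
Split result: 'ymi', 'nr', 'hzjk', 'ata', 'elhh', 'evvyv'
Number of parts: 6


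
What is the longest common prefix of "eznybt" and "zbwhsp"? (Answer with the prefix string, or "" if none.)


String 1: 'eznybt'
String 2: 'zbwhsp'
Compare position by position:
pos 0: 'e' vs 'z' differ -> stop
Longest common prefix: "" (length 0)


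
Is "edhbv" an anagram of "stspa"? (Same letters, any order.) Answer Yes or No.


String 1: 'stspa' -> sorted: 'apsst'
String 2: 'edhbv' -> sorted: 'bdehv'
Compare sorted forms: 'apsst' != 'bdehv'
Anagram: No


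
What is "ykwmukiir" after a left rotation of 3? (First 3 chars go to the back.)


Input: 'ykwmukiir', shift = 3
Operation: split at index 3 and swap parts
Front part s[0:3] = 'ykw'
Back part s[3:] = 'mukiir'
Rotated = back + front = 'mukiir' + 'ykw'
Result: mukiirykw


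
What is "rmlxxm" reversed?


Input string: 'rmlxxm'
Operation: reverse character order
Original order: 'r' -> 'm' -> 'l' -> 'x' -> 'x' -> 'm'
Reversed order: 'm' -> 'x' -> 'x' -> 'l' -> 'm' -> 'r'
Result: mxxlmr


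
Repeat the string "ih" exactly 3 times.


Input string: 'ih'
Operation: repeat 3 times
Concatenation: 'ih' + 'ih' + 'ih'
Result: ihihih


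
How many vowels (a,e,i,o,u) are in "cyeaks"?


Input string: 'cyeaks'
Operation: count vowels (a, e, i, o, u)
Scan: s[0]='c', s[1]='y', s[2]='e' (vowel), s[3]='a' (vowel), s[4]='k', s[5]='s'
Vowels found: 2
Result: 2


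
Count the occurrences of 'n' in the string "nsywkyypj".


Input string: 'nsywkyypj'
Target character: 'n'
Scan each position: s[0]='n'
Matches found at indices: 0
Total: 1


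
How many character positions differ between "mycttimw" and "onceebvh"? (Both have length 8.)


String 1: 'mycttimw'
String 2: 'onceebvh'
Compare each position: pos 0: 'm'!='o', pos 1: 'y'!='n', pos 2: 'c'=='c', pos 3: 't'!='e', pos 4: 't'!='e', pos 5: 'i'!='b', pos 6: 'm'!='v', pos 7: 'w'!='h'
Differing positions: 7
Hamming distance: 7


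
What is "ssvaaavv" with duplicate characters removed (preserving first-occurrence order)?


Input: 'ssvaaavv'
Operation: keep first occurrence of each character
Scan: s[0]='s' new -> keep; s[1]='s' seen -> skip; s[2]='v' new -> keep; s[3]='a' new -> keep; s[4]='a' seen -> skip; s[5]='a' seen -> skip; s[6]='v' seen -> skip; s[7]='v' seen -> skip
Result: sva


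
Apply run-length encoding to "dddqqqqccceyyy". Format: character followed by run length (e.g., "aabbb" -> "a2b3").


Input: 'dddqqqqccceyyy'
Operation: identify consecutive runs
Runs: 'ddd' -> d3, 'qqqq' -> q4, 'ccc' -> c3, 'e' -> e1, 'yyy' -> y3
Encoded: d3q4c3e1y3


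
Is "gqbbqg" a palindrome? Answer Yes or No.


Input string: 'gqbbqg'
Reversed: 'gqbbqg'
Compare pairs: s[0]='g' vs s[5]='g' (match), s[1]='q' vs s[4]='q' (match), s[2]='b' vs s[3]='b' (match)
Palindrome: Yes


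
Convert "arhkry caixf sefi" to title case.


Input string: 'arhkry caixf sefi'
Operation: capitalize first letter of each word
Word transformations: 'arhkry'->'Arhkry', 'caixf'->'Caixf', 'sefi'->'Sefi'
Result: Arhkry Caixf Sefi


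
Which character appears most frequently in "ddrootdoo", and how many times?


Input: 'ddrootdoo'
Operation: tally each character
Counts: 'd':3, 'o':4, 'r':1, 't':1
Maximum: 'o' appears 4 times


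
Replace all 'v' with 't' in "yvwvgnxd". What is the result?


Input string: 'yvwvgnxd'
Operation: replace 'v' with 't'
Positions of 'v': 1, 3
After replacement: ytwtgnxd


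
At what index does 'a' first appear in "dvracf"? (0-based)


Input string: 'dvracf'
Target: 'a'
Scanning left to right: s[0]='d', s[1]='v', s[2]='r', s[3]='a'
First match at index: 3


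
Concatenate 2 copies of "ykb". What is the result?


Input string: 'ykb'
Operation: repeat 2 times
Concatenation: 'ykb' + 'ykb'
Result: ykbykb


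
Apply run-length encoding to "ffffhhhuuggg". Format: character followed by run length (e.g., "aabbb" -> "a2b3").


Input: 'ffffhhhuuggg'
Operation: identify consecutive runs
Runs: 'ffff' -> f4, 'hhh' -> h3, 'uu' -> u2, 'ggg' -> g3
Encoded: f4h3u2g3


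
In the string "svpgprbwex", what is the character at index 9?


Input string: 'svpgprbwex'
Operation: get character at index 9
Index mapping: s[0]='s', s[1]='v', s[2]='p', s[3]='g', s[4]='p', s[5]='r', s[6]='b', s[7]='w', s[8]='e', s[9]='x'
Result: 'x'


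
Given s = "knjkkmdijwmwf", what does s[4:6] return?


Input string: 'knjkkmdijwmwf'
Operation: slice [4:6]
Extract characters: s[4]='k', s[5]='m'
Result: km


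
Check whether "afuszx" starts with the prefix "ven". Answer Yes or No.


Input string: 'afuszx'
Prefix to check: 'ven'
First 3 characters of input: 'afu'
Match: False
Result: No


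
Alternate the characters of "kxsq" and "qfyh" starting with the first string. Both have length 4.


String 1: 'kxsq'
String 2: 'qfyh'
Operation: alternate characters
Pairs: 'k'+'q', 'x'+'f', 's'+'y', 'q'+'h'
Result: kqxfsyqh


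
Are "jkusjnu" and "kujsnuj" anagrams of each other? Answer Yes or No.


String 1: 'jkusjnu' -> sorted: 'jjknsuu'
String 2: 'kujsnuj' -> sorted: 'jjknsuu'
Compare sorted forms: 'jjknsuu' == 'jjknsuu'
Anagram: Yes
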